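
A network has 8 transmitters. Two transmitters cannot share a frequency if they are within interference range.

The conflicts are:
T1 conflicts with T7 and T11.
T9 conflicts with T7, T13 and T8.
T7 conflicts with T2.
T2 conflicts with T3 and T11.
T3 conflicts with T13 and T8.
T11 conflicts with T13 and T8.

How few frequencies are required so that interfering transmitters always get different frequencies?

3

The cycle T9-T7-T2-T11-T13-T9 has odd length 5, so it cannot be 2-colored; at least 3 frequencies are needed.
3 frequencies suffice: frequency 1 → {T7, T3, T11}; frequency 2 → {T1, T9, T2}; frequency 3 → {T13, T8}. Each listed conflict is separated.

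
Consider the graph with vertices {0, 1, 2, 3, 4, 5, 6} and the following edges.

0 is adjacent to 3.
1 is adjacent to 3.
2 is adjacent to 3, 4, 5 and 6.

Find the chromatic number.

2 and 4 are adjacent, so at least 2 colors are needed.
A valid assignment using 2 colors: 0=red, 1=red, 2=red, 3=blue, 4=blue, 5=blue, 6=blue. No two adjacent vertices share a color.

2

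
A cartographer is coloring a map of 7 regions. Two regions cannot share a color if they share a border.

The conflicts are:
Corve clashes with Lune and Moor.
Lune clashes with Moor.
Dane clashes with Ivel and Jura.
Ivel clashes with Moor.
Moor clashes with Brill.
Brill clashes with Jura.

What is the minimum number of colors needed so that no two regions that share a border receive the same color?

3

Corve, Lune, Moor all conflict with each other, so at least 3 colors are needed.
A valid assignment using 3 colors: Corve=2, Lune=3, Dane=1, Ivel=2, Moor=1, Brill=3, Jura=2. Every pair that conflicts lands in different colors.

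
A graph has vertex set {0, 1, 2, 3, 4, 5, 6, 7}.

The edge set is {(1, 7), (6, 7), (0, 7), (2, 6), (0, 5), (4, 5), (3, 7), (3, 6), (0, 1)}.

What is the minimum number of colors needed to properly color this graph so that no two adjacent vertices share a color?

3, 6, 7 are mutually adjacent, so at least 3 colors are needed.
3 colors suffice: 0=b, 1=c, 2=a, 3=c, 4=b, 5=a, 6=b, 7=a. Each edge has distinct colors on its endpoints.

3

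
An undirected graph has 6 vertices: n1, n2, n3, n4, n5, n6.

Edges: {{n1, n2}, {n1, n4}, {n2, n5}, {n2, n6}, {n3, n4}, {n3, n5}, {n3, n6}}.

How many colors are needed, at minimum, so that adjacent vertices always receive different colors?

The cycle n1-n2-n5-n3-n4-n1 has odd length 5, so it cannot be 2-colored; at least 3 colors are needed.
A valid assignment using 3 colors: n1=3, n2=1, n3=1, n4=2, n5=2, n6=2. No two adjacent vertices share a color.

3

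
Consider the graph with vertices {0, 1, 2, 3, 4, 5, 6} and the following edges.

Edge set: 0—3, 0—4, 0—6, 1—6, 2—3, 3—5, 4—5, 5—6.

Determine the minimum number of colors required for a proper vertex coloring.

2

1 and 6 are adjacent, so at least 2 colors are needed.
One proper 2-coloring: 0=blue, 1=blue, 2=blue, 3=red, 4=red, 5=blue, 6=red. Every edge joins two different colors.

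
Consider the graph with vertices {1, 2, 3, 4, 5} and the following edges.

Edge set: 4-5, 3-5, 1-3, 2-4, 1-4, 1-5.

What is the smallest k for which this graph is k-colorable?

3

1, 3, 5 are pairwise adjacent, so at least 3 colors are needed.
3 colors suffice: color a → {2, 5}; color b → {3, 4}; color c → {1}. Each edge has distinct colors on its endpoints.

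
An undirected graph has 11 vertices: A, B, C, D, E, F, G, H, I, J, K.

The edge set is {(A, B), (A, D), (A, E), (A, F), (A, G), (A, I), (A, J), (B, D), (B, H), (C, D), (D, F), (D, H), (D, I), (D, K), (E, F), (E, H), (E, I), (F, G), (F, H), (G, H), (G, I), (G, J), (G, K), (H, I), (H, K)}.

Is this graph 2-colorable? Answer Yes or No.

No

D, H, I are mutually adjacent, so at least 3 colors are needed.
So 2 colors are not enough.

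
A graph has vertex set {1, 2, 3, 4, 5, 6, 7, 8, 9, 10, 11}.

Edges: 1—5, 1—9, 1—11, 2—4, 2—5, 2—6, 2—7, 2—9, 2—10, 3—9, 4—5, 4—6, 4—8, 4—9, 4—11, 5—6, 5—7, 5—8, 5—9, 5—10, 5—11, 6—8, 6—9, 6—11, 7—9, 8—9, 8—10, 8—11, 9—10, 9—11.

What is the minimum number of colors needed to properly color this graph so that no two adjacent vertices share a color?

4, 5, 6, 8, 9, 11 form a clique, so at least 6 colors are needed.
One proper 6-coloring: 1=d, 2=c, 3=b, 4=e, 5=b, 6=d, 7=d, 8=f, 9=a, 10=d, 11=c. Every edge joins two different colors.

6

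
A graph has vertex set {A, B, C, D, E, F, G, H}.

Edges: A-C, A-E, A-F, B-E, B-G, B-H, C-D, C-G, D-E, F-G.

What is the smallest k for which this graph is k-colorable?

3

The cycle G-F-A-E-B-G has odd length 5, so it cannot be 2-colored; at least 3 colors are needed.
A valid assignment using 3 colors: A=1, B=2, C=2, D=1, E=3, F=2, G=1, H=1. No two adjacent vertices share a color.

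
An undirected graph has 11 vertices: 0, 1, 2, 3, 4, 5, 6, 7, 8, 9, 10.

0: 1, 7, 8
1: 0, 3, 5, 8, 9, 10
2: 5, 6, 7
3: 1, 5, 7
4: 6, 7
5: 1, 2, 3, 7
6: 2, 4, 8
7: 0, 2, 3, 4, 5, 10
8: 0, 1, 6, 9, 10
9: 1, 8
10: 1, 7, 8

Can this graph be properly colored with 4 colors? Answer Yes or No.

The chromatic number is 3. 0, 1, 8 form a triangle, so at least 3 colors are needed.
One proper 3-coloring: 0=c, 1=a, 2=c, 3=c, 4=b, 5=b, 6=a, 7=a, 8=b, 9=c, 10=c.
Since 4 ≥ 3, a proper 4-coloring certainly exists.

Yes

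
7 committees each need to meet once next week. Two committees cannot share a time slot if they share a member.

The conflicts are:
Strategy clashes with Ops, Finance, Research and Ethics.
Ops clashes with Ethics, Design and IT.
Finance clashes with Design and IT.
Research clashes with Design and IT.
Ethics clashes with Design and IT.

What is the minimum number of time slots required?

3

Strategy, Ops, Ethics are mutually in conflict, so at least 3 time slots are needed.
A valid assignment using 3 time slots: Strategy=1, Ops=2, Finance=2, Research=2, Ethics=3, Design=1, IT=1. Every pair that conflicts lands in different time slots.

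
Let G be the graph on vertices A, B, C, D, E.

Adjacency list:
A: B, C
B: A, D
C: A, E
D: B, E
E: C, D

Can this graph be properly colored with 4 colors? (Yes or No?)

Yes

The chromatic number is 3. The cycle C-A-B-D-E-C has odd length 5, so it cannot be 2-colored; at least 3 colors are needed.
3 colors suffice: color 1 → {B, C}; color 2 → {A, E}; color 3 → {D}.
Since 4 ≥ 3, a proper 4-coloring certainly exists.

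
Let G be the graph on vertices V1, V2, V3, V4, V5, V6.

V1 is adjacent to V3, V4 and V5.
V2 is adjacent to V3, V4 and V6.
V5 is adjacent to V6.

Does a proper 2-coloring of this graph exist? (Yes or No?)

The cycle V3-V1-V5-V6-V2-V3 has odd length 5, so it cannot be 2-colored; at least 3 colors are needed.
So 2 colors are not enough.

No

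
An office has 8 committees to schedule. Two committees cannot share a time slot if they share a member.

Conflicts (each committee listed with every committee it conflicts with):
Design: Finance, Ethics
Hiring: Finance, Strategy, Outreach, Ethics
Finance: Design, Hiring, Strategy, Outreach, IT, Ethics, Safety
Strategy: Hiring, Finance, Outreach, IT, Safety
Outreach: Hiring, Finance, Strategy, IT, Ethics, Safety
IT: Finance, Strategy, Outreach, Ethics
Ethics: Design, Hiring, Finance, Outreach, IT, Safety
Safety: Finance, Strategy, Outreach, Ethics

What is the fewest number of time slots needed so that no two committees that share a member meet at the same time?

Finance, Strategy, Outreach, IT pairwise conflict, so at least 4 time slots are needed.
4 time slots suffice: time slot 1 → {Finance}; time slot 2 → {Strategy, Ethics}; time slot 3 → {Design, Outreach}; time slot 4 → {Hiring, IT, Safety}. Each listed conflict is separated.

4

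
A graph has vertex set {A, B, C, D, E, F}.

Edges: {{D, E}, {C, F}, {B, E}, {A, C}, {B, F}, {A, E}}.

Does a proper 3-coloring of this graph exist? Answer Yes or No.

The chromatic number is 3. The cycle F-B-E-A-C-F has odd length 5, so it cannot be 2-colored; at least 3 colors are needed.
3 colors suffice: color 1 → {C, E}; color 2 → {A, B, D}; color 3 → {F}.
That is already a proper 3-coloring.

Yes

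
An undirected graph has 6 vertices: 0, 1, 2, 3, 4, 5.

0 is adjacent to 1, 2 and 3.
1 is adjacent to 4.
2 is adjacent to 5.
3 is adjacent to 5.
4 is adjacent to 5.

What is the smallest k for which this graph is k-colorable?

3

The cycle 5-4-1-0-3-5 has odd length 5, so it cannot be 2-colored; at least 3 colors are needed.
A valid assignment using 3 colors: 0=a, 1=b, 2=b, 3=b, 4=c, 5=a. Every edge joins two different colors.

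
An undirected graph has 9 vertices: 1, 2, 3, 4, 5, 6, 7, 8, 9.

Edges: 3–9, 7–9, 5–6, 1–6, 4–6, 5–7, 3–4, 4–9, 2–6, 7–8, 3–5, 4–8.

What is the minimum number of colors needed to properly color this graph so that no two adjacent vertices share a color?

3

3, 4, 9 are pairwise adjacent, so at least 3 colors are needed.
3 colors suffice: color a → {3, 6, 7}; color b → {1, 2, 4, 5}; color c → {8, 9}. Every edge joins two different colors.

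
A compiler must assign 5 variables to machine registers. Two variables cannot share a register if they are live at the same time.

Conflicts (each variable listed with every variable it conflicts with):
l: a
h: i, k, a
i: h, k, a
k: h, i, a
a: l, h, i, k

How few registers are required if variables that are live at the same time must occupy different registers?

h, i, k, a all conflict with each other, so at least 4 registers are needed.
4 registers suffice: register 1 → {a}; register 2 → {l, i}; register 3 → {h}; register 4 → {k}. Every pair that conflicts lands in different registers.

4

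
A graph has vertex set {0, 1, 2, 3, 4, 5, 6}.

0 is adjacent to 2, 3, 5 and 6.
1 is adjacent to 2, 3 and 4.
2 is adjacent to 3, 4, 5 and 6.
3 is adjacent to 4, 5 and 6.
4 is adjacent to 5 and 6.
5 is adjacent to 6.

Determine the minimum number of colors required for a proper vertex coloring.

5

2, 3, 4, 5, 6 are pairwise adjacent (a clique of size 5), so at least 5 colors are needed.
One proper 5-coloring: 0=c, 1=d, 2=a, 3=b, 4=c, 5=e, 6=d. Each edge has distinct colors on its endpoints.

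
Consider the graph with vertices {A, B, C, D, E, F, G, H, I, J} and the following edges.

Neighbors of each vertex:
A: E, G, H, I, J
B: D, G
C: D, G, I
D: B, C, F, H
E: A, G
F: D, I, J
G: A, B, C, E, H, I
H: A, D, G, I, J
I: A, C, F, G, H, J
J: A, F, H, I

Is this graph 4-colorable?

The chromatic number is 4. A, H, I, J form a clique, so at least 4 colors are needed.
4 colors suffice: A=3, B=3, C=3, D=1, E=1, F=3, G=2, H=4, I=1, J=2.
That is already a proper 4-coloring.

Yes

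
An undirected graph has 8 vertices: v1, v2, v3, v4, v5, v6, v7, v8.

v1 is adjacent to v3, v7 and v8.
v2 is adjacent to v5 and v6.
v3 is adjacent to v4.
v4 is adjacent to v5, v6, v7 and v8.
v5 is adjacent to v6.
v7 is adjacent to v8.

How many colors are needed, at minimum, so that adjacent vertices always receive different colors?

3

v4, v5, v6 are pairwise adjacent, so at least 3 colors are needed.
One proper 3-coloring: v1=R, v2=R, v3=B, v4=R, v5=B, v6=G, v7=G, v8=B. Every edge joins two different colors.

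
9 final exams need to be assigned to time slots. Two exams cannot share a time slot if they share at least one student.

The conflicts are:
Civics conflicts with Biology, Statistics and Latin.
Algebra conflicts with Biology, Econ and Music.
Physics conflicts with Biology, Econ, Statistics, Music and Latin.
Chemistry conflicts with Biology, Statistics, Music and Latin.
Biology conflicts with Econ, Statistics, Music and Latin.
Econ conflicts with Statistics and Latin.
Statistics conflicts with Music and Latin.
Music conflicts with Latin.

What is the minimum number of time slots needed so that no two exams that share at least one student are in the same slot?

Chemistry, Biology, Statistics, Music, Latin all conflict with each other, so at least 5 time slots are needed.
5 time slots suffice: Civics=4, Algebra=2, Physics=5, Chemistry=5, Biology=1, Econ=4, Statistics=2, Music=4, Latin=3. Every pair that conflicts lands in different time slots.

5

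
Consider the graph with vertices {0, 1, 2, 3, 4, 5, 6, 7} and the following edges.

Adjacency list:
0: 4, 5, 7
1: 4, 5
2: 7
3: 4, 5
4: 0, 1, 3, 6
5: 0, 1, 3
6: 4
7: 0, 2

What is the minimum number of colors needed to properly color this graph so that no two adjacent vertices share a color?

2

3 and 5 are adjacent, so at least 2 colors are needed.
2 colors suffice: 0=blue, 1=blue, 2=blue, 3=blue, 4=red, 5=red, 6=blue, 7=red. Each edge has distinct colors on its endpoints.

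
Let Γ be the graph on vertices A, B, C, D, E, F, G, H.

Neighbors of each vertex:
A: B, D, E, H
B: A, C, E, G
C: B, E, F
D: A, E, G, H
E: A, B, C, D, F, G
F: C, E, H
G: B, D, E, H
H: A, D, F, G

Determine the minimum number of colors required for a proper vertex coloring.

3

B, E, G form a triangle, so at least 3 colors are needed.
3 colors suffice: color red → {E, H}; color blue → {B, D, F}; color green → {A, C, G}. Every edge joins two different colors.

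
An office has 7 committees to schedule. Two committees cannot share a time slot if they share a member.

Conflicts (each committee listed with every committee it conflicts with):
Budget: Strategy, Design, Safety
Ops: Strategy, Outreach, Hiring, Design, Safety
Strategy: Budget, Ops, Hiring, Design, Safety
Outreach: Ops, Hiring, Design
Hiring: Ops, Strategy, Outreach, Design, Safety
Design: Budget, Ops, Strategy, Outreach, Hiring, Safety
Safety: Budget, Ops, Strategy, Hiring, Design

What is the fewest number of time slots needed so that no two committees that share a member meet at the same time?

Ops, Strategy, Hiring, Design, Safety are mutually in conflict, so at least 5 time slots are needed.
Using 5 time slots: Budget=2, Ops=2, Strategy=4, Outreach=4, Hiring=3, Design=1, Safety=5. Each listed conflict is separated.

5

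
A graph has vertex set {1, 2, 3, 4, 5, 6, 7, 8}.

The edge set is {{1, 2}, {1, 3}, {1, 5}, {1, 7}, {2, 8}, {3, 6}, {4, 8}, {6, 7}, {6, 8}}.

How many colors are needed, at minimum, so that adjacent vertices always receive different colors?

3

The cycle 1-2-8-6-7-1 has odd length 5, so it cannot be 2-colored; at least 3 colors are needed.
3 colors suffice: color red → {1, 8}; color blue → {2, 4, 5, 6}; color green → {3, 7}. Each edge has distinct colors on its endpoints.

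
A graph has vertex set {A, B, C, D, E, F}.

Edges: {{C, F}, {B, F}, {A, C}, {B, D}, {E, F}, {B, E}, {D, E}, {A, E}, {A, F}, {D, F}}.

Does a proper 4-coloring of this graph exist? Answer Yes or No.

The chromatic number is 4. B, D, E, F are mutually adjacent (a clique of size 4), so at least 4 colors are needed.
4 colors suffice: color 1 → {F}; color 2 → {C, E}; color 3 → {A, B}; color 4 → {D}.
That is already a proper 4-coloring.

Yes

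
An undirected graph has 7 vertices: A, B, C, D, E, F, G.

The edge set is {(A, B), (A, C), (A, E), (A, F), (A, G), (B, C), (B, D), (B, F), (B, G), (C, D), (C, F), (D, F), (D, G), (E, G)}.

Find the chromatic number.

4

B, C, D, F are mutually adjacent (a clique of size 4), so at least 4 colors are needed.
4 colors suffice: A=2, B=1, C=4, D=2, E=1, F=3, G=3. Every edge joins two different colors.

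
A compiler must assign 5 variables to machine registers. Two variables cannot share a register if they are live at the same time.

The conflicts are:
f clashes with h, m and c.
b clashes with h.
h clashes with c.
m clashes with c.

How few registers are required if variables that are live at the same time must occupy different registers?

3

f, m, c pairwise conflict, so at least 3 registers are needed.
3 registers suffice: register 1 → {h, m}; register 2 → {f, b}; register 3 → {c}. Each listed conflict is separated.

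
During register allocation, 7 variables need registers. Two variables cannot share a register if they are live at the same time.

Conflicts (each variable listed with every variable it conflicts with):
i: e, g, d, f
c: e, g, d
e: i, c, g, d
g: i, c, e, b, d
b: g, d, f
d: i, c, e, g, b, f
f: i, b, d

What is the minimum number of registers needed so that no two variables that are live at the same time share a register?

c, e, g, d are mutually in conflict, so at least 4 registers are needed.
4 registers suffice: register 1 → {d}; register 2 → {g, f}; register 3 → {e, b}; register 4 → {i, c}. Every pair that conflicts lands in different registers.

4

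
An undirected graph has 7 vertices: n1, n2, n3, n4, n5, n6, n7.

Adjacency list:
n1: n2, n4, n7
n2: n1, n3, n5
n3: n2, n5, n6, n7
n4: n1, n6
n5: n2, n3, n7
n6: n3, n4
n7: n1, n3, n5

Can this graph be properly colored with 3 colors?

Yes

The chromatic number is 3. n2, n3, n5 are mutually adjacent, so at least 3 colors are needed.
3 colors suffice: color 1 → {n1, n3}; color 2 → {n2, n4, n7}; color 3 → {n5, n6}.
That is already a proper 3-coloring.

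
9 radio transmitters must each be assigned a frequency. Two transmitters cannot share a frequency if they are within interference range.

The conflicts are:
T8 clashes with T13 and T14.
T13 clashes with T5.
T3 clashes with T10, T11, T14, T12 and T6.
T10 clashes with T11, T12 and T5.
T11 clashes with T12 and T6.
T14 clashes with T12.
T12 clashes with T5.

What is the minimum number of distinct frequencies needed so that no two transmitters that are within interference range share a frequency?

4

T3, T10, T11, T12 all conflict with each other, so at least 4 frequencies are needed.
Using 4 frequencies: T8=1, T13=2, T3=1, T10=3, T11=4, T14=3, T12=2, T5=1, T6=2. Every pair that conflicts lands in different frequencies.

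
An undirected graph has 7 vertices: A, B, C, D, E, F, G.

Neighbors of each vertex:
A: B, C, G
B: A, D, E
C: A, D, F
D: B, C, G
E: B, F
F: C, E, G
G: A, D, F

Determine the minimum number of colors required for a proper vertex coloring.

The cycle F-C-D-B-E-F has odd length 5, so it cannot be 2-colored; at least 3 colors are needed.
3 colors suffice: color 1 → {A, D, F}; color 2 → {B, C, G}; color 3 → {E}. Each edge has distinct colors on its endpoints.

3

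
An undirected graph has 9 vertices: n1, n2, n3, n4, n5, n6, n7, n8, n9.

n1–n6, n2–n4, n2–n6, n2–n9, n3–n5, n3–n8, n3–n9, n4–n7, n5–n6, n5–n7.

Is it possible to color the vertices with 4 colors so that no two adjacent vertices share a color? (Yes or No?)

Yes

The chromatic number is 3. The cycle n6-n5-n3-n9-n2-n6 has odd length 5, so it cannot be 2-colored; at least 3 colors are needed.
3 colors suffice: color 1 → {n1, n2, n5, n8}; color 2 → {n3, n6, n7}; color 3 → {n4, n9}.
Since 4 ≥ 3, a proper 4-coloring certainly exists.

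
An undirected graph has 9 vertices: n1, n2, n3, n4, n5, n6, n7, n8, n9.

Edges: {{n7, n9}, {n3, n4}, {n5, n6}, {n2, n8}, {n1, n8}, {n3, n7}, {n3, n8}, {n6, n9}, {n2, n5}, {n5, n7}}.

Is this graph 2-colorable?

No

The cycle n7-n3-n8-n2-n5-n7 has odd length 5, so it cannot be 2-colored; at least 3 colors are needed.
So 2 colors are not enough.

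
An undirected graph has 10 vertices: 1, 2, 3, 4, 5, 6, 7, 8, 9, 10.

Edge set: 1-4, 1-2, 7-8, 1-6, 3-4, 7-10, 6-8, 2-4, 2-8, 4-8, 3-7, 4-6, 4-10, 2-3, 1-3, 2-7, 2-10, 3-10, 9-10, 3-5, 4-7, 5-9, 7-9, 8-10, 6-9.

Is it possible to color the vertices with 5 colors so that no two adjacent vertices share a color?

Yes

The chromatic number is 5. 2, 4, 7, 8, 10 form a clique, so at least 5 colors are needed.
A valid assignment using 5 colors: 1=yellow, 2=green, 3=blue, 4=red, 5=green, 6=green, 7=yellow, 8=blue, 9=red, 10=purple.
That is already a proper 5-coloring.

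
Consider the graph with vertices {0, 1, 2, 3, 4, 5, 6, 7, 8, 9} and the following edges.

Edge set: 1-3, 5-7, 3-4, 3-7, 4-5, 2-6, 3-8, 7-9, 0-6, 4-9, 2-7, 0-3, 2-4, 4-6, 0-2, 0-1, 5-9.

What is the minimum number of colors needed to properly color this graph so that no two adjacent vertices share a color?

0, 1, 3 are mutually adjacent, so at least 3 colors are needed.
3 colors suffice: color a → {2, 3, 5}; color b → {0, 4, 7, 8}; color c → {1, 6, 9}. Every edge joins two different colors.

3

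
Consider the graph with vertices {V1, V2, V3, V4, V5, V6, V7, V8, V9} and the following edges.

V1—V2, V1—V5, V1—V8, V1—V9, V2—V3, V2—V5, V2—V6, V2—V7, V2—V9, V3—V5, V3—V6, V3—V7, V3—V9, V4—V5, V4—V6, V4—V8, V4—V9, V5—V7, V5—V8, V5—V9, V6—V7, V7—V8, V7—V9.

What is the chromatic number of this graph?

5

V2, V3, V5, V7, V9 form a clique, so at least 5 colors are needed.
5 colors suffice: V1=4, V2=3, V3=5, V4=3, V5=1, V6=1, V7=4, V8=2, V9=2. Every edge joins two different colors.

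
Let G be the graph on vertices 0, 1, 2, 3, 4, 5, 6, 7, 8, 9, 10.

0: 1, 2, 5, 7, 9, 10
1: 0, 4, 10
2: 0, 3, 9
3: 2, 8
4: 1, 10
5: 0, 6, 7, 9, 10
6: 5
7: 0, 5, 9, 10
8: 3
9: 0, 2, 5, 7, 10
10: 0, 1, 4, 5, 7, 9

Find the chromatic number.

0, 5, 7, 9, 10 form a clique, so at least 5 colors are needed.
A valid assignment using 5 colors: 0=a, 1=c, 2=b, 3=a, 4=a, 5=d, 6=a, 7=e, 8=b, 9=c, 10=b. Each edge has distinct colors on its endpoints.

5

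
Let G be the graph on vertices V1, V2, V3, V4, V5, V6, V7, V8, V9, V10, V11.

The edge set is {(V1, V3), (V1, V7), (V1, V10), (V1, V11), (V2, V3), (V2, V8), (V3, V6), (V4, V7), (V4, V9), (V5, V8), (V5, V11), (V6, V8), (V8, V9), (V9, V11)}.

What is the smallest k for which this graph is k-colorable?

The cycle V4-V7-V1-V11-V9-V4 has odd length 5, so it cannot be 2-colored; at least 3 colors are needed.
3 colors suffice: V1=1, V2=3, V3=2, V4=1, V5=3, V6=3, V7=2, V8=1, V9=3, V10=2, V11=2. Every edge joins two different colors.

3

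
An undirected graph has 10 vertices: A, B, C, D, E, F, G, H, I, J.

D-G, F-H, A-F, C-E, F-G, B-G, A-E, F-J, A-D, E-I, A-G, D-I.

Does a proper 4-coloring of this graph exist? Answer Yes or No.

The chromatic number is 3. A, D, G are pairwise adjacent, so at least 3 colors are needed.
A valid assignment using 3 colors: A=green, B=blue, C=blue, D=blue, E=red, F=blue, G=red, H=red, I=green, J=red.
Since 4 ≥ 3, a proper 4-coloring certainly exists.

Yes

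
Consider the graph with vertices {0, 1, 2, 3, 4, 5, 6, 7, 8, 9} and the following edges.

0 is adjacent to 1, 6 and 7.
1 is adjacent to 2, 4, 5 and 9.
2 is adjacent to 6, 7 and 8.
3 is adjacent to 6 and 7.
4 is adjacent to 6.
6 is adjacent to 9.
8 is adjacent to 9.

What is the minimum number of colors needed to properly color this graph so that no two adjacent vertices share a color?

0 and 7 are adjacent, so at least 2 colors are needed.
2 colors suffice: color red → {1, 6, 7, 8}; color blue → {0, 2, 3, 4, 5, 9}. Every edge joins two different colors.

2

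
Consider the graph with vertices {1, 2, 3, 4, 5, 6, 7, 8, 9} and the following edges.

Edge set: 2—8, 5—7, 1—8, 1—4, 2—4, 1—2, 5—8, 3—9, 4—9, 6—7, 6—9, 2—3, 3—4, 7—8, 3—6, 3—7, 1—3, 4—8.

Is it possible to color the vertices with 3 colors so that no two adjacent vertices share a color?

1, 2, 4, 8 are mutually adjacent (a clique of size 4), so at least 4 colors are needed.
So 3 colors are not enough.

No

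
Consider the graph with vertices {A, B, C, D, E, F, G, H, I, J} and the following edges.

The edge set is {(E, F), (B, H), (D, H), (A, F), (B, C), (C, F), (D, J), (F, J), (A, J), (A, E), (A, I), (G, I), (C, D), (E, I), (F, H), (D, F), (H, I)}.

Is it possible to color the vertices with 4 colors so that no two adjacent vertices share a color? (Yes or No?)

Yes

The chromatic number is 3. A, E, F are pairwise adjacent, so at least 3 colors are needed.
One proper 3-coloring: A=blue, B=red, C=green, D=blue, E=green, F=red, G=blue, H=green, I=red, J=green.
Since 4 ≥ 3, a proper 4-coloring certainly exists.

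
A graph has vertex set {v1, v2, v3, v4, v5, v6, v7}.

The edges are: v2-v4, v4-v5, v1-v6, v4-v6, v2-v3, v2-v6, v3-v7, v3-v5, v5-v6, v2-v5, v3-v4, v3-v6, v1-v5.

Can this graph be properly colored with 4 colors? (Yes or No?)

v2, v3, v4, v5, v6 are mutually adjacent (a clique of size 5), so at least 5 colors are needed.
So 4 colors are not enough.

No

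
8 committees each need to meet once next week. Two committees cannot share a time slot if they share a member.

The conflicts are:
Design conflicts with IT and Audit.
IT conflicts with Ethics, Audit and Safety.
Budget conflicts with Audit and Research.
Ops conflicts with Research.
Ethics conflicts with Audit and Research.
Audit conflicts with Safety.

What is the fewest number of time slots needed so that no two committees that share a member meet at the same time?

IT, Ethics, Audit all conflict with each other, so at least 3 time slots are needed.
3 time slots suffice: Design=3, IT=2, Budget=2, Ops=2, Ethics=3, Audit=1, Safety=3, Research=1. Every pair that conflicts lands in different time slots.

3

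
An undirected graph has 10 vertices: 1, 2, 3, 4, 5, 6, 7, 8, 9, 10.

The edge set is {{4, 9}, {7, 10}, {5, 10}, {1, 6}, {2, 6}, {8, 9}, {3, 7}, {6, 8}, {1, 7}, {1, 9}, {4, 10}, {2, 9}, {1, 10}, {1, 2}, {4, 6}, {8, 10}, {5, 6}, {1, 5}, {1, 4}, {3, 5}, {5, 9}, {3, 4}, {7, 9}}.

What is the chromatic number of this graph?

3

1, 2, 6 form a triangle, so at least 3 colors are needed.
3 colors suffice: 1=red, 2=green, 3=red, 4=green, 5=green, 6=blue, 7=green, 8=red, 9=blue, 10=blue. No two adjacent vertices share a color.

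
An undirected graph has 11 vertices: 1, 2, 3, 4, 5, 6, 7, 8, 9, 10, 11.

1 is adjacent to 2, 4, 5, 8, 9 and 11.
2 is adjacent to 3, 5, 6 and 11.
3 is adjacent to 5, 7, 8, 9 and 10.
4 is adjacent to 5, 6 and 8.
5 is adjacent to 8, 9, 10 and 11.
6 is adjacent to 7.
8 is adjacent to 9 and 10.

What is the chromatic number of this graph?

1, 4, 5, 8 form a clique, so at least 4 colors are needed.
4 colors suffice: color a → {5, 6}; color b → {1, 3}; color c → {2, 7, 8}; color d → {4, 9, 10, 11}. No two adjacent vertices share a color.

4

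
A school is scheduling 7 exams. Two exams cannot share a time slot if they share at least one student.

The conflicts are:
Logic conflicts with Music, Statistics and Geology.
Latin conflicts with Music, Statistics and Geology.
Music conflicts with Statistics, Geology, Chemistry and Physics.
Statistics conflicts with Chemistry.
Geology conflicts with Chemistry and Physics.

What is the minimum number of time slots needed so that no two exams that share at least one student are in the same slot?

Latin, Music, Statistics all conflict with each other, so at least 3 time slots are needed.
3 time slots suffice: Logic=3, Latin=3, Music=1, Statistics=2, Geology=2, Chemistry=3, Physics=3. Each listed conflict is separated.

3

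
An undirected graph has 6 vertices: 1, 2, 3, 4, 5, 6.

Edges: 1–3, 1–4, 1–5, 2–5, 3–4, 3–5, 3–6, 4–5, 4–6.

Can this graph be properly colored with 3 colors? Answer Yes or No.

1, 3, 4, 5 are pairwise adjacent (a clique of size 4), so at least 4 colors are needed.
So 3 colors are not enough.

No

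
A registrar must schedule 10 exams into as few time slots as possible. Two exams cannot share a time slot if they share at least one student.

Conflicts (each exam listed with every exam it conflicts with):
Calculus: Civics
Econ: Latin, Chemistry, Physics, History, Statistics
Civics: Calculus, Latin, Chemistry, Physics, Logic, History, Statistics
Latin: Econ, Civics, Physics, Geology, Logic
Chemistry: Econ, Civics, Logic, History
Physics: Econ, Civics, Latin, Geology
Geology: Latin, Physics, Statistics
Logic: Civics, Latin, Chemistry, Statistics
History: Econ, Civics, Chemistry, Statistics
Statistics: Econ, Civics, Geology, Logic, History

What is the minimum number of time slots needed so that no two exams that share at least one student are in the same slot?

Civics, Chemistry, History all conflict with each other, so at least 3 time slots are needed.
Using 3 time slots: Calculus=2, Econ=1, Civics=1, Latin=2, Chemistry=2, Physics=3, Geology=1, Logic=3, History=3, Statistics=2. No two conflicting exams share a time slot.

3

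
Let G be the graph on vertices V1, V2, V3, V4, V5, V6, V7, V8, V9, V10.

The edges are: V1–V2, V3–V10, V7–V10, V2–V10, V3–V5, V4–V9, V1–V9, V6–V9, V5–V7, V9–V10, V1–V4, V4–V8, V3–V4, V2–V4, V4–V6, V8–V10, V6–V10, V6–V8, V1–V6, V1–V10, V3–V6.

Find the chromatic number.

V1, V6, V9, V10 are mutually adjacent (a clique of size 4), so at least 4 colors are needed.
4 colors suffice: color 1 → {V4, V5, V10}; color 2 → {V2, V6, V7}; color 3 → {V1, V3, V8}; color 4 → {V9}. No two adjacent vertices share a color.

4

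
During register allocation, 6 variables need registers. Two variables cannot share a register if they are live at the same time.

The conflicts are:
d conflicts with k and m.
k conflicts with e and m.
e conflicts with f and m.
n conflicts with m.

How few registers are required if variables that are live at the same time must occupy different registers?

3

d, k, m pairwise conflict, so at least 3 registers are needed.
3 registers suffice: register 1 → {f, m}; register 2 → {k, n}; register 3 → {d, e}. Each listed conflict is separated.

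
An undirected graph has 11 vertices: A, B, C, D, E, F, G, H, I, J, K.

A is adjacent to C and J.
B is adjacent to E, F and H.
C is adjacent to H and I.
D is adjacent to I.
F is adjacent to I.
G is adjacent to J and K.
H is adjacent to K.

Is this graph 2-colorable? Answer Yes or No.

The cycle I-C-H-B-F-I has odd length 5, so it cannot be 2-colored; at least 3 colors are needed.
So 2 colors are not enough.

No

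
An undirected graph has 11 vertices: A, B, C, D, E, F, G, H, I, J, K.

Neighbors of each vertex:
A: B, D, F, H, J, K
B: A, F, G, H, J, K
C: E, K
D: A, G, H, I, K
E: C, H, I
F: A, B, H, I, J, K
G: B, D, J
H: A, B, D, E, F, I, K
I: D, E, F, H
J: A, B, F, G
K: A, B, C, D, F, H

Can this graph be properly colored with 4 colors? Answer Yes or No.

No

A, B, F, H, K form a clique, so at least 5 colors are needed.
So 4 colors are not enough.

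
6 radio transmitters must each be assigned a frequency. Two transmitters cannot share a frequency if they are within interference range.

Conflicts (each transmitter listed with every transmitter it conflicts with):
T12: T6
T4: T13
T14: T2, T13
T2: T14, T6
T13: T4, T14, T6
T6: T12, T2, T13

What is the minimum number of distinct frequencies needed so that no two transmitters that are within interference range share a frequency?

2

T13 and T6 conflict, so at least 2 frequencies are needed.
2 frequencies suffice: frequency 1 → {T4, T14, T6}; frequency 2 → {T12, T2, T13}. Every pair that conflicts lands in different frequencies.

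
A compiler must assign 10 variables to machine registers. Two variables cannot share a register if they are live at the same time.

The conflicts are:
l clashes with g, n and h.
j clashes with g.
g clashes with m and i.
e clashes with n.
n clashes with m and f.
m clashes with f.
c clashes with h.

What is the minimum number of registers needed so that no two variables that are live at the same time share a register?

3

n, m, f all conflict with each other, so at least 3 registers are needed.
Using 3 registers: l=2, j=2, g=1, e=2, n=1, m=2, i=2, c=2, h=1, f=3. No two conflicting variables share a register.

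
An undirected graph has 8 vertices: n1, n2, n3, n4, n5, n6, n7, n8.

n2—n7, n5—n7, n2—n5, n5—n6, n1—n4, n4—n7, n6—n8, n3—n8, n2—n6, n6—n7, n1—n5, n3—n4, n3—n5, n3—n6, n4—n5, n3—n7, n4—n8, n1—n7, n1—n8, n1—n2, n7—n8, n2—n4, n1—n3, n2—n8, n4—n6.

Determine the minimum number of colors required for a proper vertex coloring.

n1, n2, n4, n5, n7 form a clique, so at least 5 colors are needed.
5 colors suffice: color red → {n4}; color blue → {n7}; color green → {n5, n8}; color yellow → {n2, n3}; color purple → {n1, n6}. No two adjacent vertices share a color.

5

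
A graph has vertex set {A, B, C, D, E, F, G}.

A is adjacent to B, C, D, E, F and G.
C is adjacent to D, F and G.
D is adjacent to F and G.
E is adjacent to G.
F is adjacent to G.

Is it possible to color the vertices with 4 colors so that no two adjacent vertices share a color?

No

A, C, D, F, G are pairwise adjacent (a clique of size 5), so at least 5 colors are needed.
So 4 colors are not enough.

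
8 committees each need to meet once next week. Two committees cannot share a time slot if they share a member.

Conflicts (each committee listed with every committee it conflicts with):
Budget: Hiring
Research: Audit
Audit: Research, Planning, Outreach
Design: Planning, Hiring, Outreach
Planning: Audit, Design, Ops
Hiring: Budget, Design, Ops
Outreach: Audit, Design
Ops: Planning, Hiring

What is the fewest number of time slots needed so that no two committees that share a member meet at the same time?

2

Budget and Hiring conflict, so at least 2 time slots are needed.
Using 2 time slots: Budget=1, Research=2, Audit=1, Design=1, Planning=2, Hiring=2, Outreach=2, Ops=1. Every pair that conflicts lands in different time slots.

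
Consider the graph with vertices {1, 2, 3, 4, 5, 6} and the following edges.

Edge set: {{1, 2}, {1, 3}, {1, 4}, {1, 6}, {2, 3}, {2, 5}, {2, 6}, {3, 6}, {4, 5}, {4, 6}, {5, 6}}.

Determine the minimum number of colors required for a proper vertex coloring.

4

1, 2, 3, 6 are pairwise adjacent (a clique of size 4), so at least 4 colors are needed.
4 colors suffice: color red → {6}; color blue → {2, 4}; color green → {1, 5}; color yellow → {3}. Every edge joins two different colors.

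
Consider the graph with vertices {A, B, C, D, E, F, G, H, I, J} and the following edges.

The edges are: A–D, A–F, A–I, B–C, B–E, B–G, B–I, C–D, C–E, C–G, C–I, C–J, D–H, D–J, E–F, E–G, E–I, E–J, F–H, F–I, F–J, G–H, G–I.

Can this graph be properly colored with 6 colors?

Yes

The chromatic number is 5. B, C, E, G, I are mutually adjacent (a clique of size 5), so at least 5 colors are needed.
5 colors suffice: color red → {D, E}; color blue → {H, I, J}; color green → {C, F}; color yellow → {A, G}; color purple → {B}.
Since 6 ≥ 5, a proper 6-coloring certainly exists.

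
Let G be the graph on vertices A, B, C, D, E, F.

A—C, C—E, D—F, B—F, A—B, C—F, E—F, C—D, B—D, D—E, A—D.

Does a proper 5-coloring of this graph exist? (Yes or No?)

The chromatic number is 4. C, D, E, F are mutually adjacent (a clique of size 4), so at least 4 colors are needed.
4 colors suffice: A=3, B=2, C=2, D=1, E=4, F=3.
Since 5 ≥ 4, a proper 5-coloring certainly exists.

Yes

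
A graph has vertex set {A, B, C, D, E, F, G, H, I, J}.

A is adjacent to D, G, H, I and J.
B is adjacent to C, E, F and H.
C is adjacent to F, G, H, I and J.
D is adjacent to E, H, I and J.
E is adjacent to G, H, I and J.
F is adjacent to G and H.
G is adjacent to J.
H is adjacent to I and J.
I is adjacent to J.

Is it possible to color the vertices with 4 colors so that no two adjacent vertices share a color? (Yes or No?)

No

A, D, H, I, J are mutually adjacent (a clique of size 5), so at least 5 colors are needed.
So 4 colors are not enough.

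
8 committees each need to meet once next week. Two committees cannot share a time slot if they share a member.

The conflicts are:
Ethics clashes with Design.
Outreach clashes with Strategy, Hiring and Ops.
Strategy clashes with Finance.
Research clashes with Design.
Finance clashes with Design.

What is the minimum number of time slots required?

2

Finance and Design conflict, so at least 2 time slots are needed.
A valid assignment using 2 time slots: Ethics=1, Outreach=1, Strategy=2, Research=1, Hiring=2, Finance=1, Design=2, Ops=2. No two conflicting committees share a time slot.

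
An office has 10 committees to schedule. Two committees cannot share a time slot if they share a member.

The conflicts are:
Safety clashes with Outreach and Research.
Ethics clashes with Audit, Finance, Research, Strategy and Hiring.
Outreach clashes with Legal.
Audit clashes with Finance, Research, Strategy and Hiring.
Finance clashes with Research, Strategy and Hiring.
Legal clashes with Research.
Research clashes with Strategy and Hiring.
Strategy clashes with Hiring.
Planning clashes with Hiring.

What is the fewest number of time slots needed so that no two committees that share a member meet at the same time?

Ethics, Audit, Finance, Research, Strategy, Hiring pairwise conflict, so at least 6 time slots are needed.
6 time slots suffice: time slot 1 → {Outreach, Research, Planning}; time slot 2 → {Safety, Legal, Hiring}; time slot 3 → {Strategy}; time slot 4 → {Ethics}; time slot 5 → {Finance}; time slot 6 → {Audit}. No two conflicting committees share a time slot.

6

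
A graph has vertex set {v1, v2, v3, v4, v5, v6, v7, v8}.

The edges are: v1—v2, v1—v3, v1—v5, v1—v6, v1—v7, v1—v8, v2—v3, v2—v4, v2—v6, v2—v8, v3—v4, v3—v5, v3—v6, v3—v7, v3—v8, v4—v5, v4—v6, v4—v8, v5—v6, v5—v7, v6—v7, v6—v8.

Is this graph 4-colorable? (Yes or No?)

No

v1, v3, v5, v6, v7 are pairwise adjacent (a clique of size 5), so at least 5 colors are needed.
So 4 colors are not enough.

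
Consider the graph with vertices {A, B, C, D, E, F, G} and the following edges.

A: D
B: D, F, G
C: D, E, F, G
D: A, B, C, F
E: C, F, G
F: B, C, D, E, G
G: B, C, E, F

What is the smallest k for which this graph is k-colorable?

C, E, F, G are pairwise adjacent (a clique of size 4), so at least 4 colors are needed.
One proper 4-coloring: A=red, B=blue, C=blue, D=green, E=yellow, F=red, G=green. Every edge joins two different colors.

4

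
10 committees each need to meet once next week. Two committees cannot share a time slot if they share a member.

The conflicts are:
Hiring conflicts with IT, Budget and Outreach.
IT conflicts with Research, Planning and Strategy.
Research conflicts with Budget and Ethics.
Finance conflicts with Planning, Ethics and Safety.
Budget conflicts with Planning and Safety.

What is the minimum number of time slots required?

The cycle Finance-Planning-IT-Research-Ethics-Finance has odd length 5, so it cannot be 2-colored; at least 3 time slots are needed.
3 time slots suffice: time slot 1 → {IT, Finance, Budget, Outreach}; time slot 2 → {Hiring, Research, Planning, Safety, Strategy}; time slot 3 → {Ethics}. Each listed conflict is separated.

3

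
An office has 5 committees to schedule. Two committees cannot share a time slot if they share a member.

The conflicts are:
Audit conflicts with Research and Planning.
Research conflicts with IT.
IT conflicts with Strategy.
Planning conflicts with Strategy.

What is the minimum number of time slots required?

The cycle Strategy-IT-Research-Audit-Planning-Strategy has odd length 5, so it cannot be 2-colored; at least 3 time slots are needed.
3 time slots suffice: time slot 1 → {Research, Planning}; time slot 2 → {Audit, IT}; time slot 3 → {Strategy}. No two conflicting committees share a time slot.

3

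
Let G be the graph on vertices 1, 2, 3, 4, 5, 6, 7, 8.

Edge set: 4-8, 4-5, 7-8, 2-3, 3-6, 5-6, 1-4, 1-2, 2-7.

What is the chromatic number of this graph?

3

The cycle 8-4-1-2-7-8 has odd length 5, so it cannot be 2-colored; at least 3 colors are needed.
3 colors suffice: color red → {2, 4, 6}; color blue → {1, 3, 5, 7}; color green → {8}. No two adjacent vertices share a color.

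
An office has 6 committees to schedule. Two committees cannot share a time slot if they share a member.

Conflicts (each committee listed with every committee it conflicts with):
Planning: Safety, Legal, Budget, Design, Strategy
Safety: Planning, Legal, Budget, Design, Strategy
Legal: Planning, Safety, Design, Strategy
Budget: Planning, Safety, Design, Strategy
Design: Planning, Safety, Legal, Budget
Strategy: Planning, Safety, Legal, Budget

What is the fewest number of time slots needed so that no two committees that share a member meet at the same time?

4

Planning, Safety, Budget, Design pairwise conflict, so at least 4 time slots are needed.
A valid assignment using 4 time slots: Planning=2, Safety=1, Legal=3, Budget=3, Design=4, Strategy=4. Every pair that conflicts lands in different time slots.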